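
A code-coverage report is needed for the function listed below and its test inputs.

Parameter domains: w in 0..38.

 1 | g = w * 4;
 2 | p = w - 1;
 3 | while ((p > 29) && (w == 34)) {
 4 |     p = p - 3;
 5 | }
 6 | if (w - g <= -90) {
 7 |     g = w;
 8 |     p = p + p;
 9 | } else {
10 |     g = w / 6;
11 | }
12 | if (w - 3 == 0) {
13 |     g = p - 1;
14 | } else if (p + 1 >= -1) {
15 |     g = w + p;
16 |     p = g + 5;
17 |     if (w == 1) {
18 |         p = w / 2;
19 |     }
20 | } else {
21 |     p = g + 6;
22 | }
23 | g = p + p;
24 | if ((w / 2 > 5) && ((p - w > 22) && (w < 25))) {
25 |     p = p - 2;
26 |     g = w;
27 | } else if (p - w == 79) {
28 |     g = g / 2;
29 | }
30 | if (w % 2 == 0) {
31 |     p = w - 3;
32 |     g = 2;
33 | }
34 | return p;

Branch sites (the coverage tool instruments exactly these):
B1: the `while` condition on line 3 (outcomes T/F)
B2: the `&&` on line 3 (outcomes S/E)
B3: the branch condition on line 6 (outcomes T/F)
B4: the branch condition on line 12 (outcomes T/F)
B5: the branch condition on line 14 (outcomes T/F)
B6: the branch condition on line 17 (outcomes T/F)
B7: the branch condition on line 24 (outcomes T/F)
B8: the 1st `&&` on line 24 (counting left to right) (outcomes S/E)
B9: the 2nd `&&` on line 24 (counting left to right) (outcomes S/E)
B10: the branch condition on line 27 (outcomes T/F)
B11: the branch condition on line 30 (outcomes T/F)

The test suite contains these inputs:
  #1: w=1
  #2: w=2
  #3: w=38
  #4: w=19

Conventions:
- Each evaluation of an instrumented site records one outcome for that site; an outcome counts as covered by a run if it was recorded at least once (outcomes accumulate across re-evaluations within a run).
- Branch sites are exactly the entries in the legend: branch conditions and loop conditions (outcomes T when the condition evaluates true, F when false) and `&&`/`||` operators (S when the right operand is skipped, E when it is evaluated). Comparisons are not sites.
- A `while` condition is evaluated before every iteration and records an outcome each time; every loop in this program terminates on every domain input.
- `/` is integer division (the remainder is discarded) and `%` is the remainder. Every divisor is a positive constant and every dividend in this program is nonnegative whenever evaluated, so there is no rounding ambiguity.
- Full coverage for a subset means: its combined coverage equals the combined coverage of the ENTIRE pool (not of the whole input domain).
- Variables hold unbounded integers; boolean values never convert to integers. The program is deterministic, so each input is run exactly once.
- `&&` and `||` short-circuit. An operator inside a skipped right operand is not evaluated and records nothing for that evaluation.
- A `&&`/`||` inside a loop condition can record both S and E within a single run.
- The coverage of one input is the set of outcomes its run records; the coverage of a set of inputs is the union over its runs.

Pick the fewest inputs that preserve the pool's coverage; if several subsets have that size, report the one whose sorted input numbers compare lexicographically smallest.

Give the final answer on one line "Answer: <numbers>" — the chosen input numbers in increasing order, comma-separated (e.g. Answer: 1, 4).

#1 (w=1) -> B2->S, B1->F, B3->F, B4->F, B5->T, B6->T, B8->S, B7->F, B10->F, B11->F; covered: B1=F, B2=S, B3=F, B4=F, B5=T, B6=T, B7=F, B8=S, B10=F, B11=F
#2 (w=2) -> B2->S, B1->F, B3->F, B4->F, B5->T, B6->F, B8->S, B7->F, B10->F, B11->T; covered: B1=F, B2=S, B3=F, B4=F, B5=T, B6=F, B7=F, B8=S, B10=F, B11=T
#3 (w=38) -> B2->E, B1->F, B3->T, B4->F, B5->T, B6->F, B8->E, B9->E, B7->F, B10->T, B11->T; covered: B1=F, B2=E, B3=T, B4=F, B5=T, B6=F, B7=F, B8=E, B9=E, B10=T, B11=T
#4 (w=19) -> B2->S, B1->F, B3->F, B4->F, B5->T, B6->F, B8->E, B9->E, B7->T, B11->F; covered: B1=F, B2=S, B3=F, B4=F, B5=T, B6=F, B7=T, B8=E, B9=E, B11=F
the full pool covers 18 outcomes: B1=F, B2=S, B2=E, B3=T, B3=F, B4=F, B5=T, B6=T, B6=F, B7=T, B7=F, B8=S, B8=E, B9=E, B10=T, B10=F, B11=T, B11=F
size 1 is not enough: best union over all size-1 subsets is 11/18
size 2 is not enough: best union over all size-2 subsets is 17/18
the canonical winner is {1, 3, 4}: size 3, full 18-outcome coverage, earliest index list among size-3 covers

Answer: 1, 3, 4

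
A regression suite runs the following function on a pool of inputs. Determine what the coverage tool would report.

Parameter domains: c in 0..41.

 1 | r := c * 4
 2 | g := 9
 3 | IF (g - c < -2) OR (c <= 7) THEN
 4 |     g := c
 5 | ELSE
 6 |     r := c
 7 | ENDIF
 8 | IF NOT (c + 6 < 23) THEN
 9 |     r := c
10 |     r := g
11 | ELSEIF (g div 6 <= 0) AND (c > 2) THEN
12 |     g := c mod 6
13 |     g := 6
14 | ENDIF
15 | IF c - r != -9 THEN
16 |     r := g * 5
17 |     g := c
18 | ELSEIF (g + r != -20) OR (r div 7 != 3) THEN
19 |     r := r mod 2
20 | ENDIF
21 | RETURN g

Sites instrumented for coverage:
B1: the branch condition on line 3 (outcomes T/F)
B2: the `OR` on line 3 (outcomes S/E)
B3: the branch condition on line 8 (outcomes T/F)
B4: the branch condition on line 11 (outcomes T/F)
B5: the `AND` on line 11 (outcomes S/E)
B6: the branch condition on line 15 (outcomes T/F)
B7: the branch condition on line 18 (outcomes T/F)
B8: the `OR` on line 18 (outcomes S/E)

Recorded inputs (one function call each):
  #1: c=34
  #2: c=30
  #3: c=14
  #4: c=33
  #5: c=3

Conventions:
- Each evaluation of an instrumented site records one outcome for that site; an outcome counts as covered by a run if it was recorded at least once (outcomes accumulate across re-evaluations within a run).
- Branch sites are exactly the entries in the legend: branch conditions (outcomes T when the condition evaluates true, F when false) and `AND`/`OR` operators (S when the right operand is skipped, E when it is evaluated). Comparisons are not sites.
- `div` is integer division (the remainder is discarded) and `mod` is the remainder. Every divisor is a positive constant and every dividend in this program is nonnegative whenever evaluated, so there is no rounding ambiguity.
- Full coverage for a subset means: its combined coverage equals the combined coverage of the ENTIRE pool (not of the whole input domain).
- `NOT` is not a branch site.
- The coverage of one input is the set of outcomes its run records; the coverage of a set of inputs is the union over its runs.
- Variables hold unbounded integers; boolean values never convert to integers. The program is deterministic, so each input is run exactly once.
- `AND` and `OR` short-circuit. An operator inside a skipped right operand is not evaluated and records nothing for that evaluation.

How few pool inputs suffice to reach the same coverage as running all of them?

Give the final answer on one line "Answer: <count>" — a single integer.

input #1, c=34: events B2->S, B1->T, B3->T, B6->T; outcomes B1=T, B2=S, B3=T, B6=T
input #2, c=30: events B2->S, B1->T, B3->T, B6->T; outcomes B1=T, B2=S, B3=T, B6=T
input #3, c=14: events B2->S, B1->T, B3->F, B5->S, B4->F, B6->T; outcomes B1=T, B2=S, B3=F, B4=F, B5=S, B6=T
input #4, c=33: events B2->S, B1->T, B3->T, B6->T; outcomes B1=T, B2=S, B3=T, B6=T
input #5, c=3: events B2->E, B1->T, B3->F, B5->E, B4->T, B6->F, B8->S, B7->T; outcomes B1=T, B2=E, B3=F, B4=T, B5=E, B6=F, B7=T, B8=S
pool-wide coverage (13 outcomes): B1=T, B2=S, B2=E, B3=T, B3=F, B4=T, B4=F, B5=S, B5=E, B6=T, B6=F, B7=T, B8=S
size 1 is not enough: best union over all size-1 subsets is 8/13
size 2 is not enough: best union over all size-2 subsets is 12/13
size 3: inputs {1, 3, 5} cover all 13 outcomes, and no lexicographically smaller subset of this size does

Answer: 3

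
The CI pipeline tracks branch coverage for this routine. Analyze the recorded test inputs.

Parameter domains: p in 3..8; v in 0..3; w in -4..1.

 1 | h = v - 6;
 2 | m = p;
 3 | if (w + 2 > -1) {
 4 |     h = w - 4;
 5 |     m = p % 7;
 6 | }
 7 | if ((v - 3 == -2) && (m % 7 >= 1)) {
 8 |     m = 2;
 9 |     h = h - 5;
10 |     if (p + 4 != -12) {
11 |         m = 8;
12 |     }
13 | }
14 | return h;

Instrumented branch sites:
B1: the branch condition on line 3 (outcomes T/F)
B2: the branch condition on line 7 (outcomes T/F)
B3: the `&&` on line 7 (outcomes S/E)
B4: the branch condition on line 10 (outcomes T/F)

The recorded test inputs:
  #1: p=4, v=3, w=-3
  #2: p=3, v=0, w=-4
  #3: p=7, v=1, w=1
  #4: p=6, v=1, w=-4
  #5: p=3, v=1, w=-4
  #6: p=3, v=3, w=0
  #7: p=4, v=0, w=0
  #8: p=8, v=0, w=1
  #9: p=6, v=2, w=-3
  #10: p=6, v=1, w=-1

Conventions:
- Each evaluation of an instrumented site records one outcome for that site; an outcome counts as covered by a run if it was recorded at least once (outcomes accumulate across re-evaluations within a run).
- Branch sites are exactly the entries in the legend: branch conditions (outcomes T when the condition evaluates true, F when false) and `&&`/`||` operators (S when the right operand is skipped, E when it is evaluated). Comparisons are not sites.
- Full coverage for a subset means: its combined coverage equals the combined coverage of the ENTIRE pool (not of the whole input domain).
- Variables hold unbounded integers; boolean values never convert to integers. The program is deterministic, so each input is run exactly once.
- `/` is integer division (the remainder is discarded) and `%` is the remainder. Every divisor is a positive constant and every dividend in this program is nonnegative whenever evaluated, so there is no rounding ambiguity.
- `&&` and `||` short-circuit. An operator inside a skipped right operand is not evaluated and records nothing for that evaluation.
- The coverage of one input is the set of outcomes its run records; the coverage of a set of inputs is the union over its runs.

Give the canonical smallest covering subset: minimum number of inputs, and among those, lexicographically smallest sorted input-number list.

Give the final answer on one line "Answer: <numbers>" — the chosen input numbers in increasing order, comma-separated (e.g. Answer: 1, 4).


run #1 (p=4, v=3, w=-3) runs B1->F, B3->S, B2->F; records B1=F, B2=F, B3=S
run #2 (p=3, v=0, w=-4) runs B1->F, B3->S, B2->F; records B1=F, B2=F, B3=S
run #3 (p=7, v=1, w=1) runs B1->T, B3->E, B2->F; records B1=T, B2=F, B3=E
run #4 (p=6, v=1, w=-4) runs B1->F, B3->E, B2->T, B4->T; records B1=F, B2=T, B3=E, B4=T
run #5 (p=3, v=1, w=-4) runs B1->F, B3->E, B2->T, B4->T; records B1=F, B2=T, B3=E, B4=T
run #6 (p=3, v=3, w=0) runs B1->T, B3->S, B2->F; records B1=T, B2=F, B3=S
run #7 (p=4, v=0, w=0) runs B1->T, B3->S, B2->F; records B1=T, B2=F, B3=S
run #8 (p=8, v=0, w=1) runs B1->T, B3->S, B2->F; records B1=T, B2=F, B3=S
run #9 (p=6, v=2, w=-3) runs B1->F, B3->S, B2->F; records B1=F, B2=F, B3=S
run #10 (p=6, v=1, w=-1) runs B1->T, B3->E, B2->T, B4->T; records B1=T, B2=T, B3=E, B4=T
union over all inputs: B1=T, B1=F, B2=T, B2=F, B3=S, B3=E, B4=T (7 outcomes)
size 1 is not enough: best union over all size-1 subsets is 4/7
size 2: inputs {1, 10} cover all 7 outcomes, and no lexicographically smaller subset of this size does
Answer: 1, 10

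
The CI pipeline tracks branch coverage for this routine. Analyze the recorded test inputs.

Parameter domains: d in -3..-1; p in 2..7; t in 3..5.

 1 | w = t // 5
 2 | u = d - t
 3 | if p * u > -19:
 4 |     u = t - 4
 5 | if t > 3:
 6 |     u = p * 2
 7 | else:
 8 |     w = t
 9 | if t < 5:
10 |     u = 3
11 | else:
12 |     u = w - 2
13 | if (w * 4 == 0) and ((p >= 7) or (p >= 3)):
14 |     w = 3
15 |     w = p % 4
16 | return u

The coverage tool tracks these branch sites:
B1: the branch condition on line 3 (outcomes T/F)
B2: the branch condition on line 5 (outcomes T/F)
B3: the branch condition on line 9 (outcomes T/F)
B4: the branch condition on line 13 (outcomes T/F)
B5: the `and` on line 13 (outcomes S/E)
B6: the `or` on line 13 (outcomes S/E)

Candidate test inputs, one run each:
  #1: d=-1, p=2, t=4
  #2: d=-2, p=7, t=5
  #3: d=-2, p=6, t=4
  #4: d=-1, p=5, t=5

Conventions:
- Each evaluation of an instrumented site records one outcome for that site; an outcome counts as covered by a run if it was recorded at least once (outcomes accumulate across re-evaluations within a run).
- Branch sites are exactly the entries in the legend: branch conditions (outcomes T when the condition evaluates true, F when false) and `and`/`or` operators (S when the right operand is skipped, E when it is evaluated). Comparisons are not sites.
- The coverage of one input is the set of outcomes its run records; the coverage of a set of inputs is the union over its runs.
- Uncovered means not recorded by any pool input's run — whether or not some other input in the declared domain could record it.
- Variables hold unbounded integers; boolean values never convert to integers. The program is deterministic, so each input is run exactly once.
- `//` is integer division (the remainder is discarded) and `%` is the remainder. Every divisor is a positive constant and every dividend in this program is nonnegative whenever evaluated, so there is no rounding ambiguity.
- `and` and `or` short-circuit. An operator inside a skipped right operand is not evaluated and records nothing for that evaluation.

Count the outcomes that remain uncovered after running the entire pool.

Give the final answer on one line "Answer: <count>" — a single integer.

run #1 (d=-1, p=2, t=4) runs B1->T, B2->T, B3->T, B5->E, B6->E, B4->F; records B1=T, B2=T, B3=T, B4=F, B5=E, B6=E
run #2 (d=-2, p=7, t=5) runs B1->F, B2->T, B3->F, B5->S, B4->F; records B1=F, B2=T, B3=F, B4=F, B5=S
run #3 (d=-2, p=6, t=4) runs B1->F, B2->T, B3->T, B5->E, B6->E, B4->T; records B1=F, B2=T, B3=T, B4=T, B5=E, B6=E
run #4 (d=-1, p=5, t=5) runs B1->F, B2->T, B3->F, B5->S, B4->F; records B1=F, B2=T, B3=F, B4=F, B5=S
union over the pool: B1=T, B1=F, B2=T, B3=T, B3=F, B4=T, B4=F, B5=S, B5=E, B6=E
uncovered (2 of 12): B2=F, B6=S

Answer: 2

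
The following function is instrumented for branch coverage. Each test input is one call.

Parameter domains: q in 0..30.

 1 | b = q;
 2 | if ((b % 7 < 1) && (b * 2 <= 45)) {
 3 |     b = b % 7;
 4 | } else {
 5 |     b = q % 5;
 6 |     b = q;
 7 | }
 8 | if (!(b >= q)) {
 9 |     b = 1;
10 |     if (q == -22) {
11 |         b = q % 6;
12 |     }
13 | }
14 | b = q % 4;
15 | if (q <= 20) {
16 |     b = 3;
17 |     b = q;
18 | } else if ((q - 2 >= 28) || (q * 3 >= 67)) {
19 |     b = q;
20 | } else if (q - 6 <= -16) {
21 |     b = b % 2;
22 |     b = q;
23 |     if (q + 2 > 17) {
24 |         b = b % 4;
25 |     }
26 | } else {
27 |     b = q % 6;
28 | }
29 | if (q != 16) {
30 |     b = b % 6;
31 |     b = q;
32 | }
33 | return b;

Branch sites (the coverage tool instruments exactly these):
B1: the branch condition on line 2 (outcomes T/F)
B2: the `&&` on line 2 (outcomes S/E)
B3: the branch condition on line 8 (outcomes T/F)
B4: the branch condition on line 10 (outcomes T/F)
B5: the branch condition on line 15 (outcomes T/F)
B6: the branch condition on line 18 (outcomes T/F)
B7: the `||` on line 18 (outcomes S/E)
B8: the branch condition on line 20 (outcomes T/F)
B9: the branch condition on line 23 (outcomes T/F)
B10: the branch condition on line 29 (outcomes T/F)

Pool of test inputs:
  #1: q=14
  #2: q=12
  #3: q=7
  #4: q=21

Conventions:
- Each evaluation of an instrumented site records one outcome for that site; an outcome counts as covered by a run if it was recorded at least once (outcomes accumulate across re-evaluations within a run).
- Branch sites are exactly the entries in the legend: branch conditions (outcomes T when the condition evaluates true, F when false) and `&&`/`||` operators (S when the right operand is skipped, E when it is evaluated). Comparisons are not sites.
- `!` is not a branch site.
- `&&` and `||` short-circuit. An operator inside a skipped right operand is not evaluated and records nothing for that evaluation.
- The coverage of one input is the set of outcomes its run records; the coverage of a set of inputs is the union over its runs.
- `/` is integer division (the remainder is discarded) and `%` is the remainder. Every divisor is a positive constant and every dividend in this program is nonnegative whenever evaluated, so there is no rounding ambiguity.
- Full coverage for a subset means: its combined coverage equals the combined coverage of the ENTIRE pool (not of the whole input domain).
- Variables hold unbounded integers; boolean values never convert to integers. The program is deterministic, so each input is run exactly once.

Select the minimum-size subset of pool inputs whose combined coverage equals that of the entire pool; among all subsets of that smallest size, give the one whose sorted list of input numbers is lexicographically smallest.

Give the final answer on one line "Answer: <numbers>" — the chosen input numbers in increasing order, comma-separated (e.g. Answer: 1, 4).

run #1 (q=14) runs B2->E, B1->T, B3->T, B4->F, B5->T, B10->T; records B1=T, B2=E, B3=T, B4=F, B5=T, B10=T
run #2 (q=12) runs B2->S, B1->F, B3->F, B5->T, B10->T; records B1=F, B2=S, B3=F, B5=T, B10=T
run #3 (q=7) runs B2->E, B1->T, B3->T, B4->F, B5->T, B10->T; records B1=T, B2=E, B3=T, B4=F, B5=T, B10=T
run #4 (q=21) runs B2->E, B1->T, B3->T, B4->F, B5->F, B7->E, B6->F, B8->F, B10->T; records B1=T, B2=E, B3=T, B4=F, B5=F, B6=F, B7=E, B8=F, B10=T
the full pool covers 13 outcomes: B1=T, B1=F, B2=S, B2=E, B3=T, B3=F, B4=F, B5=T, B5=F, B6=F, B7=E, B8=F, B10=T
no size-1 subset reaches all 13 outcomes (best union: 9/13)
at size 2, {2, 4} reaches all 13 outcomes; every lexicographically earlier size-2 subset fails

Answer: 2, 4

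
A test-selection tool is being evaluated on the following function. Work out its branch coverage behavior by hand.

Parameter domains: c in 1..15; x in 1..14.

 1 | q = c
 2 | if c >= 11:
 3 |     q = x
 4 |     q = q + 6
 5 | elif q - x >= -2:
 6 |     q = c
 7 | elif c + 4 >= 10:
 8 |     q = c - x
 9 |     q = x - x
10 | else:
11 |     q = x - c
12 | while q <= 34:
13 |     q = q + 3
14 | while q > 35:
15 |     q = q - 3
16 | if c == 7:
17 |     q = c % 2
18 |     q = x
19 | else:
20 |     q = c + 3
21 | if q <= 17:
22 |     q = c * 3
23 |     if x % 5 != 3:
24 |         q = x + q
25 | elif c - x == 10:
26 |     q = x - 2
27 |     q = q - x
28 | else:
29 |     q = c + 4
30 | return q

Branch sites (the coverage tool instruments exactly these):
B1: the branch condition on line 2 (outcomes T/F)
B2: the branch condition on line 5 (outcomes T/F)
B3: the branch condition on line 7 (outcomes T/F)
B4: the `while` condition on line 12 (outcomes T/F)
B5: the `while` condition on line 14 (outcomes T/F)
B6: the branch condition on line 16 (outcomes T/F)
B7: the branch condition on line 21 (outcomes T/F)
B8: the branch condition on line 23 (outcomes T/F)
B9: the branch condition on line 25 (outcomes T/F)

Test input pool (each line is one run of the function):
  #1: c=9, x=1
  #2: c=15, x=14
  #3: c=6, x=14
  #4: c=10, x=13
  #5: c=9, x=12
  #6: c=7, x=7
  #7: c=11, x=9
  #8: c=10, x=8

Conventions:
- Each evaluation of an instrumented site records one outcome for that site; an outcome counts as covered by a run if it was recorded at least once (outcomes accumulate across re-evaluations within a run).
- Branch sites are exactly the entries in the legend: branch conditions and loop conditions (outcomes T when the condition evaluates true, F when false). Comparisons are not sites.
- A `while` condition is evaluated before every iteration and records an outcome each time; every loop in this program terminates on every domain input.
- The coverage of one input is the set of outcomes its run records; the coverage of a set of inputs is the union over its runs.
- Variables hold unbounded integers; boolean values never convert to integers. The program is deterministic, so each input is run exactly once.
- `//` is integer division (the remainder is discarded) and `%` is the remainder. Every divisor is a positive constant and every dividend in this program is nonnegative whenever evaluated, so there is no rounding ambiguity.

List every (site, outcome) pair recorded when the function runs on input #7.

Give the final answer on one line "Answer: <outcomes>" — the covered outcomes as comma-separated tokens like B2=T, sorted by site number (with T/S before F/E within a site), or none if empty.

Event log for input #7 (c=11, x=9):
  B1->T, B4->T, B4->T, B4->T, B4->T, B4->T, B4->T, B4->T, B4->F, B5->T
  B5->F, B6->F, B7->T, B8->T
as a set, this run covers: B1=T, B4=T, B4=F, B5=T, B5=F, B6=F, B7=T, B8=T

Answer: B1=T, B4=T, B4=F, B5=T, B5=F, B6=F, B7=T, B8=T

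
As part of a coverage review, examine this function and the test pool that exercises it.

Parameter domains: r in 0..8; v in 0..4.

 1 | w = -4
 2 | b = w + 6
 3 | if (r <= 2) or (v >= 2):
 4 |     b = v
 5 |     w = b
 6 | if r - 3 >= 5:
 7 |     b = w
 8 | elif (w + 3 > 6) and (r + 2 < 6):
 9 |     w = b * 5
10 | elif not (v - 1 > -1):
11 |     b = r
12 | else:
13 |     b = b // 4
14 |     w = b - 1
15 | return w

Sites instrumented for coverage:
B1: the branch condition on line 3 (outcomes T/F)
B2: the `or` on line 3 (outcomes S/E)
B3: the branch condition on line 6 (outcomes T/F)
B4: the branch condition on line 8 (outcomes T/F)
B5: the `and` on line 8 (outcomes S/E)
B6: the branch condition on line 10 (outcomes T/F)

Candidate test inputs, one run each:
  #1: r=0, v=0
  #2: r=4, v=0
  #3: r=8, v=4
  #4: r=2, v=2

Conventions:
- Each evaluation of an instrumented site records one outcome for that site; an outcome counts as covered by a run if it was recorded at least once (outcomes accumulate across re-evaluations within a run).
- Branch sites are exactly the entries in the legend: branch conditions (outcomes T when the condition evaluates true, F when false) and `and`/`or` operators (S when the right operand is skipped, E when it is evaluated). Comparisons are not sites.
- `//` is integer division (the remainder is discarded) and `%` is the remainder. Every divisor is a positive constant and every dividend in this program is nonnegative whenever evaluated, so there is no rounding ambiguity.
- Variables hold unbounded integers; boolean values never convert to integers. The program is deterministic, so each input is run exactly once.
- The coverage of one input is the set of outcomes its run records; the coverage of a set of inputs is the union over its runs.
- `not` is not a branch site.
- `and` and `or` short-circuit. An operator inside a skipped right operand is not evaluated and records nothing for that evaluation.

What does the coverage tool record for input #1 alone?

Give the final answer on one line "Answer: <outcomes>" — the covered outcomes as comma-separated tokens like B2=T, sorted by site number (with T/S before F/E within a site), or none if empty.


Simulating input #1 (r=0, v=0) step by step:
  B2->S, B1->T, B3->F, B5->S, B4->F, B6->T
as a set, this run covers: B1=T, B2=S, B3=F, B4=F, B5=S, B6=T
Answer: B1=T, B2=S, B3=F, B4=F, B5=S, B6=T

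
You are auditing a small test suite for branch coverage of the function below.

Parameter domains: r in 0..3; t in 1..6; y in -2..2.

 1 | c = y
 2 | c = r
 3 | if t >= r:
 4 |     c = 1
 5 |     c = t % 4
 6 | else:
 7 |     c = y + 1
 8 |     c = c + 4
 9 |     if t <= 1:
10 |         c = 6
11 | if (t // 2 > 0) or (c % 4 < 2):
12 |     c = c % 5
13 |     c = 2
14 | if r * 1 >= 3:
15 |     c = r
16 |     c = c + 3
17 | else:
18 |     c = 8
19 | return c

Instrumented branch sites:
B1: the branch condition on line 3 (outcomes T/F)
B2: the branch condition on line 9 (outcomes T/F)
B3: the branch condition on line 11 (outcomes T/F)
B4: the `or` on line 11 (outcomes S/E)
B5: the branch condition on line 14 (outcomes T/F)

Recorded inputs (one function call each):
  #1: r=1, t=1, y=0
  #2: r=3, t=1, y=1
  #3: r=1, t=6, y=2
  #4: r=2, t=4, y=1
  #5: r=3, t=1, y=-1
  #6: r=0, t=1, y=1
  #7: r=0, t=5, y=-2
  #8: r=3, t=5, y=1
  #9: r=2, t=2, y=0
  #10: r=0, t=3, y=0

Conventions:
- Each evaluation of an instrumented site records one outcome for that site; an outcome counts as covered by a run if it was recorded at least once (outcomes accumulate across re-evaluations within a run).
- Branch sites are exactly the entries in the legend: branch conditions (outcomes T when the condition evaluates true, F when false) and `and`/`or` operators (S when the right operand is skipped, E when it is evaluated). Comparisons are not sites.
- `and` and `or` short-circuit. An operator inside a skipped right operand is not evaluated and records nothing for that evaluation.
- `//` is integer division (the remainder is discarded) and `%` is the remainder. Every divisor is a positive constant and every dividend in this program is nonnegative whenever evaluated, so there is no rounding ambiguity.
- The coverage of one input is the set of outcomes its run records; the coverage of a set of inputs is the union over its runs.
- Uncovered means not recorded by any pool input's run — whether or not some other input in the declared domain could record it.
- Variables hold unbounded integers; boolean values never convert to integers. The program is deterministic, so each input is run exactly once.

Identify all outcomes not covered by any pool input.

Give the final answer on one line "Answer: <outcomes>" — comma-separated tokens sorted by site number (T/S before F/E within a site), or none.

test 1 (r=1, t=1, y=0) hits B1=T, B3=T, B4=E, B5=F
test 2 (r=3, t=1, y=1) hits B1=F, B2=T, B3=F, B4=E, B5=T
test 3 (r=1, t=6, y=2) hits B1=T, B3=T, B4=S, B5=F
test 4 (r=2, t=4, y=1) hits B1=T, B3=T, B4=S, B5=F
test 5 (r=3, t=1, y=-1) hits B1=F, B2=T, B3=F, B4=E, B5=T
test 6 (r=0, t=1, y=1) hits B1=T, B3=T, B4=E, B5=F
test 7 (r=0, t=5, y=-2) hits B1=T, B3=T, B4=S, B5=F
test 8 (r=3, t=5, y=1) hits B1=T, B3=T, B4=S, B5=T
test 9 (r=2, t=2, y=0) hits B1=T, B3=T, B4=S, B5=F
test 10 (r=0, t=3, y=0) hits B1=T, B3=T, B4=S, B5=F
union over the pool: B1=T, B1=F, B2=T, B3=T, B3=F, B4=S, B4=E, B5=T, B5=F
uncovered (1 of 10): B2=F

Answer: B2=F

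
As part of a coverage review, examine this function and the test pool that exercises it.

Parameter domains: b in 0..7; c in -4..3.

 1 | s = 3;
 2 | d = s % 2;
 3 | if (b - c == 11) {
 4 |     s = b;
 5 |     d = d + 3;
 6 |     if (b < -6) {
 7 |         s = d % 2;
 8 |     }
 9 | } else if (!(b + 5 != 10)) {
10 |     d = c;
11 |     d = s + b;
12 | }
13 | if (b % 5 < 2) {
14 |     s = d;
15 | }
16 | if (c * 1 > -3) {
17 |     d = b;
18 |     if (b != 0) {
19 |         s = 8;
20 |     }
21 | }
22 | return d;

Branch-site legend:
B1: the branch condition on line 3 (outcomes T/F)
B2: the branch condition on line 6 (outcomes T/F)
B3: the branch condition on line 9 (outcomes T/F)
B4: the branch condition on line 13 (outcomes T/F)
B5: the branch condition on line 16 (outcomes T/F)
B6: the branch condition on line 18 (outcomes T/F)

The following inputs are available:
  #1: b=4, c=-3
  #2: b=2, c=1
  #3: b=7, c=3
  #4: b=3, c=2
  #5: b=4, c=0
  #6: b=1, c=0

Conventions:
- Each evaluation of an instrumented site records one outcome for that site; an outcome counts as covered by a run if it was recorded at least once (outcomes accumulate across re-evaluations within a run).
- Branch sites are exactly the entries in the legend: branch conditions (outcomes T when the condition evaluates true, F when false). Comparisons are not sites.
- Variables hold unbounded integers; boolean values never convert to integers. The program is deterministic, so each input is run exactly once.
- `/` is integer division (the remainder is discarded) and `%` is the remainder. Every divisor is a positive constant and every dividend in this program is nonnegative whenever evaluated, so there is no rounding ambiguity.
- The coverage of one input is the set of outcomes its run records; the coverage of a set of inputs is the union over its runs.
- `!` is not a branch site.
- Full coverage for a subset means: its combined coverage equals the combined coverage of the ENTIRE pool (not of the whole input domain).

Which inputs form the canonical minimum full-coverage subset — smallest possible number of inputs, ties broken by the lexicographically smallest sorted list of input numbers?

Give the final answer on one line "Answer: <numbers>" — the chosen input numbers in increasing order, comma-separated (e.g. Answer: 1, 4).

test 1 (b=4, c=-3) fires B1->F, B3->F, B4->F, B5->F; hits B1=F, B3=F, B4=F, B5=F
test 2 (b=2, c=1) fires B1->F, B3->F, B4->F, B5->T, B6->T; hits B1=F, B3=F, B4=F, B5=T, B6=T
test 3 (b=7, c=3) fires B1->F, B3->F, B4->F, B5->T, B6->T; hits B1=F, B3=F, B4=F, B5=T, B6=T
test 4 (b=3, c=2) fires B1->F, B3->F, B4->F, B5->T, B6->T; hits B1=F, B3=F, B4=F, B5=T, B6=T
test 5 (b=4, c=0) fires B1->F, B3->F, B4->F, B5->T, B6->T; hits B1=F, B3=F, B4=F, B5=T, B6=T
test 6 (b=1, c=0) fires B1->F, B3->F, B4->T, B5->T, B6->T; hits B1=F, B3=F, B4=T, B5=T, B6=T
pool-wide coverage (7 outcomes): B1=F, B3=F, B4=T, B4=F, B5=T, B5=F, B6=T
checked all size-1 subsets: none covers 7 outcomes (max 5/7)
size 2: inputs {1, 6} cover all 7 outcomes, and no lexicographically smaller subset of this size does

Answer: 1, 6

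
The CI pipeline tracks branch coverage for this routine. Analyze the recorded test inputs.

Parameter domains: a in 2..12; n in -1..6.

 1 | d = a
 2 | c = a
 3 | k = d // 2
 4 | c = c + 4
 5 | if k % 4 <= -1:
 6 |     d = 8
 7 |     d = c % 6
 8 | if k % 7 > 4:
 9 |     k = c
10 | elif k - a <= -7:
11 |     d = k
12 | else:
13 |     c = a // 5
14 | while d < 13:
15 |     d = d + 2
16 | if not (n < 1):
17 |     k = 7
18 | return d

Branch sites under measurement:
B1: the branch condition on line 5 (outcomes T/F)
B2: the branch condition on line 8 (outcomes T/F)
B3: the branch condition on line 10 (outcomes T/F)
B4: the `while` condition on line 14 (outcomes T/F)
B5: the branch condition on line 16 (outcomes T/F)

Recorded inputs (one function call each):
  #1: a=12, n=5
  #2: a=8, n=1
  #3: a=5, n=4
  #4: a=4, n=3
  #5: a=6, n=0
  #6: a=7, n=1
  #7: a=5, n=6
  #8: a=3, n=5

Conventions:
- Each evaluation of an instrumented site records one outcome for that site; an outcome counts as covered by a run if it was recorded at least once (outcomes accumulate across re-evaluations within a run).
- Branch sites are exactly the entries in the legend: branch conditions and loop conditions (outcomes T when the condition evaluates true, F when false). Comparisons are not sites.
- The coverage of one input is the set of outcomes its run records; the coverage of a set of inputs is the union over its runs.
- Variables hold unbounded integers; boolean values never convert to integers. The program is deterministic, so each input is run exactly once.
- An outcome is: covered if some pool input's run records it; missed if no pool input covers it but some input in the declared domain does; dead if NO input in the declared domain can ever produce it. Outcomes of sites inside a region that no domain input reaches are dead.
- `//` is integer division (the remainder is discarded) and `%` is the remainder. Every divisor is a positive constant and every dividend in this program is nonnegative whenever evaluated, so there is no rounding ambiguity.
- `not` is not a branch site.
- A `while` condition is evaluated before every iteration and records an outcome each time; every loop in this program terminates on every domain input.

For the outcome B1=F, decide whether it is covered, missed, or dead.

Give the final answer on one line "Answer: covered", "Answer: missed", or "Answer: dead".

B1=F is recorded by pool input(s) 1, 2, 3, 4, 5, 6, 7, 8 -> covered

Answer: covered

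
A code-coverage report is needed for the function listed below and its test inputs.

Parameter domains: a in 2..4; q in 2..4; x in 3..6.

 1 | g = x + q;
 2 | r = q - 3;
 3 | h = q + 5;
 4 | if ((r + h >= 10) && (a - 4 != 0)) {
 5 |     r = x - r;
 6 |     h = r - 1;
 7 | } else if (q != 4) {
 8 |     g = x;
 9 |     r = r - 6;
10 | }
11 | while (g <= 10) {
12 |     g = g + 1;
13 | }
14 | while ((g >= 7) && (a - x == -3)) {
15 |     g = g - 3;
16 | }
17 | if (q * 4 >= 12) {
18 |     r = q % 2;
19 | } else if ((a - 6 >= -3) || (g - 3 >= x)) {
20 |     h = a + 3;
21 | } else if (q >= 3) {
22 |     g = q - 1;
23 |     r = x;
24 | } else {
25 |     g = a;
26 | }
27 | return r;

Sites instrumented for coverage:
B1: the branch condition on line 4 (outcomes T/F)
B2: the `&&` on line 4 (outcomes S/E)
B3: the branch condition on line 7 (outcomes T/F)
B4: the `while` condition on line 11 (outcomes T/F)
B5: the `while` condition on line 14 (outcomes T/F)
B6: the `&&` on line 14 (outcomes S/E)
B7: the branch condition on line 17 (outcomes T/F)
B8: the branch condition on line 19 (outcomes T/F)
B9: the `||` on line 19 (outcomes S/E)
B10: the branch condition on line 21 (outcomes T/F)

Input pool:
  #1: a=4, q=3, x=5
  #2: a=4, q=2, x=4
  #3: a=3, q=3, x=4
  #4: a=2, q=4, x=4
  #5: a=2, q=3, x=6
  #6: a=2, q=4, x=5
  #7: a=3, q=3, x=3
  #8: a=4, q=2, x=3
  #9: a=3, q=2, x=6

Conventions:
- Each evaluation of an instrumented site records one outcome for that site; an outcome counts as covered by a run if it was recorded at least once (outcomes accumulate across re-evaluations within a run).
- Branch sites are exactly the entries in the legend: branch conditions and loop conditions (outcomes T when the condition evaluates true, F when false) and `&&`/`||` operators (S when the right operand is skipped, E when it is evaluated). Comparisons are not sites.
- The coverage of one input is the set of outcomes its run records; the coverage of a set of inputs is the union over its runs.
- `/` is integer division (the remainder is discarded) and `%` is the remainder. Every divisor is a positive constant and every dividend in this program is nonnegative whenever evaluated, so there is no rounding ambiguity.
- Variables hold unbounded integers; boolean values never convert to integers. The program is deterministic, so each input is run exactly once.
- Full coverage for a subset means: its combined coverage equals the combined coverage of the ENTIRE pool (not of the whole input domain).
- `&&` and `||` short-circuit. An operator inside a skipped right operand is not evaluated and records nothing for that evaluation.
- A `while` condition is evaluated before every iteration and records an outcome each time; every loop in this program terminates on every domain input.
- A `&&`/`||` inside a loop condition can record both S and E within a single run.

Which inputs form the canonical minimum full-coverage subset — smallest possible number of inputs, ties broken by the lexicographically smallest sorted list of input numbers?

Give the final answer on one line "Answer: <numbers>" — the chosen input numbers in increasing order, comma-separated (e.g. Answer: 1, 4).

#1 (a=4, q=3, x=5) -> covered: B1=F, B2=S, B3=T, B4=T, B4=F, B5=F, B6=E, B7=T
#2 (a=4, q=2, x=4) -> covered: B1=F, B2=S, B3=T, B4=T, B4=F, B5=F, B6=E, B7=F, B8=T, B9=S
#3 (a=3, q=3, x=4) -> covered: B1=F, B2=S, B3=T, B4=T, B4=F, B5=F, B6=E, B7=T
#4 (a=2, q=4, x=4) -> covered: B1=T, B2=E, B4=T, B4=F, B5=F, B6=E, B7=T
#5 (a=2, q=3, x=6) -> covered: B1=F, B2=S, B3=T, B4=T, B4=F, B5=F, B6=E, B7=T
#6 (a=2, q=4, x=5) -> covered: B1=T, B2=E, B4=T, B4=F, B5=T, B5=F, B6=S, B6=E, B7=T
#7 (a=3, q=3, x=3) -> covered: B1=F, B2=S, B3=T, B4=T, B4=F, B5=F, B6=E, B7=T
#8 (a=4, q=2, x=3) -> covered: B1=F, B2=S, B3=T, B4=T, B4=F, B5=F, B6=E, B7=F, B8=T, B9=S
#9 (a=3, q=2, x=6) -> covered: B1=F, B2=S, B3=T, B4=T, B4=F, B5=T, B5=F, B6=S, B6=E, B7=F, B8=T, B9=S
union over all inputs: B1=T, B1=F, B2=S, B2=E, B3=T, B4=T, B4=F, B5=T, B5=F, B6=S, B6=E, B7=T, B7=F, B8=T, B9=S (15 outcomes)
no size-1 subset reaches all 15 outcomes (best union: 12/15)
size 2: inputs {2, 6} cover all 15 outcomes, and no lexicographically smaller subset of this size does

Answer: 2, 6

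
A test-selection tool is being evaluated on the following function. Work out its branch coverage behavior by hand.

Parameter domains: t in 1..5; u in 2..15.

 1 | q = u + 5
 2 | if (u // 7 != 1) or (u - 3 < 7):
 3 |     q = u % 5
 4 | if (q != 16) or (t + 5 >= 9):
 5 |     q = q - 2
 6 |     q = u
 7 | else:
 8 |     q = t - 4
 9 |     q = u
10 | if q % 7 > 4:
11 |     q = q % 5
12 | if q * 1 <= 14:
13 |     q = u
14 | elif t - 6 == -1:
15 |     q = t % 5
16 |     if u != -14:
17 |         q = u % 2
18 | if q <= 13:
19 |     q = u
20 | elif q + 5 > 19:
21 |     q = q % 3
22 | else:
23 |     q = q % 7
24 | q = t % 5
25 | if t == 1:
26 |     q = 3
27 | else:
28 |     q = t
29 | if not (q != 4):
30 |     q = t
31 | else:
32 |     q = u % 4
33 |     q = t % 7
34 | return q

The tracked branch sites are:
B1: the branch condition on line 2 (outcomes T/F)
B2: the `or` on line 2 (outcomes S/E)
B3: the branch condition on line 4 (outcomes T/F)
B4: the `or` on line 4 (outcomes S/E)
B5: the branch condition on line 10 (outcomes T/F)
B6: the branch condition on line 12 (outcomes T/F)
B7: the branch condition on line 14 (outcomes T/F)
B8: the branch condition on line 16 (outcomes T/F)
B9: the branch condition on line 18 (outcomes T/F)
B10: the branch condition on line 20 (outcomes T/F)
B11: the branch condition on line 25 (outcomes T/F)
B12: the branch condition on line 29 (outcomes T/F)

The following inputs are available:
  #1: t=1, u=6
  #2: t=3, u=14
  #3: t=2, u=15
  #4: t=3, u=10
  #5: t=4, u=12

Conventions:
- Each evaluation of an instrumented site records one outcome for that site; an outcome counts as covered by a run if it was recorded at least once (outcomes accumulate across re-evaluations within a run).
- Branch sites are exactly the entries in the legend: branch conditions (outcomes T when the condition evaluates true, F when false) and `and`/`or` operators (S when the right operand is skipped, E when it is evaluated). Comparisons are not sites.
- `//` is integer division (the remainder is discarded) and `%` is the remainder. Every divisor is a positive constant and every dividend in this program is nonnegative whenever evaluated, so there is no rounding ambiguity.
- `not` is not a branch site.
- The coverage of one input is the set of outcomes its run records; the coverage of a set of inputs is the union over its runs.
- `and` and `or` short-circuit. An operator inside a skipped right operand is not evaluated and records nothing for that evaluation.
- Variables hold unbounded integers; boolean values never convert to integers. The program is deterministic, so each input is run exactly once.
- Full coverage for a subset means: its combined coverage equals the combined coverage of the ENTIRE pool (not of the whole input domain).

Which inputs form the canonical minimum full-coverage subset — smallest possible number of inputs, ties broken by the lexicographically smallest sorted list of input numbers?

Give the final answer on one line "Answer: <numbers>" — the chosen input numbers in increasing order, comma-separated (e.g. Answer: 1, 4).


run #1 (t=1, u=6) runs B2->S, B1->T, B4->S, B3->T, B5->T, B6->T, B9->T, B11->T, B12->F; records B1=T, B2=S, B3=T, B4=S, B5=T, B6=T, B9=T, B11=T, B12=F
run #2 (t=3, u=14) runs B2->S, B1->T, B4->S, B3->T, B5->F, B6->T, B9->F, B10->F, B11->F, B12->F; records B1=T, B2=S, B3=T, B4=S, B5=F, B6=T, B9=F, B10=F, B11=F, B12=F
run #3 (t=2, u=15) runs B2->S, B1->T, B4->S, B3->T, B5->F, B6->F, B7->F, B9->F, B10->T, B11->F, B12->F; records B1=T, B2=S, B3=T, B4=S, B5=F, B6=F, B7=F, B9=F, B10=T, B11=F, B12=F
run #4 (t=3, u=10) runs B2->E, B1->F, B4->S, B3->T, B5->F, B6->T, B9->T, B11->F, B12->F; records B1=F, B2=E, B3=T, B4=S, B5=F, B6=T, B9=T, B11=F, B12=F
run #5 (t=4, u=12) runs B2->E, B1->F, B4->S, B3->T, B5->T, B6->T, B9->T, B11->F, B12->T; records B1=F, B2=E, B3=T, B4=S, B5=T, B6=T, B9=T, B11=F, B12=T
the full pool covers 19 outcomes: B1=T, B1=F, B2=S, B2=E, B3=T, B4=S, B5=T, B5=F, B6=T, B6=F, B7=F, B9=T, B9=F, B10=T, B10=F, B11=T, B11=F, B12=T, B12=F
every size-1 subset falls short of the 19 outcomes (best: 11/19)
every size-2 subset falls short of the 19 outcomes (best: 17/19)
every size-3 subset falls short of the 19 outcomes (best: 18/19)
at size 4, {1, 2, 3, 5} reaches all 19 outcomes; every lexicographically earlier size-4 subset fails
Answer: 1, 2, 3, 5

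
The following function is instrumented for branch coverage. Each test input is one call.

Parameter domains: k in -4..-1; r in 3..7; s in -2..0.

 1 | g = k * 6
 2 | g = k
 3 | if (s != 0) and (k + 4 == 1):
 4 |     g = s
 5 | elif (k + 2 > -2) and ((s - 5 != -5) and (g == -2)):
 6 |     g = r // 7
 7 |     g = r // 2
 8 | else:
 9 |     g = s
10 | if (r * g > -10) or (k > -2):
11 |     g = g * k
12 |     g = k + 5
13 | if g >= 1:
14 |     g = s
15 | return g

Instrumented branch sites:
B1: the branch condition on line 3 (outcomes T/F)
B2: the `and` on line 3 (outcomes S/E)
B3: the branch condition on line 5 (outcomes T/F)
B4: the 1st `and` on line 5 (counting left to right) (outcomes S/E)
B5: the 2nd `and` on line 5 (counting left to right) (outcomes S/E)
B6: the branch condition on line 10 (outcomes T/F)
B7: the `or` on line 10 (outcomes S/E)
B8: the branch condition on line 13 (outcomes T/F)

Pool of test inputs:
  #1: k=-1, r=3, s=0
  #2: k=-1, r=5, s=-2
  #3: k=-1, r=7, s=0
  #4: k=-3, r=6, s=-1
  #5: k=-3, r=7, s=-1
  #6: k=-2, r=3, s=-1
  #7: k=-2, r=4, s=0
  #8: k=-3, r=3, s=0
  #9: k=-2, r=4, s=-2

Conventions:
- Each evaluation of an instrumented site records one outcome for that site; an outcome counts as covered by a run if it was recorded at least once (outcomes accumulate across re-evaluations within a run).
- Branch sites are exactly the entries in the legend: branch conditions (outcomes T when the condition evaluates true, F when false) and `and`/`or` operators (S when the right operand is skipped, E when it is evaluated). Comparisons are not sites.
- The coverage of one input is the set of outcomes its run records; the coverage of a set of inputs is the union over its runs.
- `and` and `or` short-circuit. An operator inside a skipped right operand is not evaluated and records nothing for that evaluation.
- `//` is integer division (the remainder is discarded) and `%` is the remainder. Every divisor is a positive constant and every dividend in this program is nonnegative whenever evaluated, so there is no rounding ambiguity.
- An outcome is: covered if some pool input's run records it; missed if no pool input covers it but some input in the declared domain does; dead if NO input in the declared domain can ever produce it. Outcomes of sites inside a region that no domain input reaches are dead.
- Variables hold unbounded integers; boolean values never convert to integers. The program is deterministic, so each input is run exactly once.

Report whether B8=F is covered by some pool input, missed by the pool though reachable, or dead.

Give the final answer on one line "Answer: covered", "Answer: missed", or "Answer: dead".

no pool input records B8=F
but domain input (k=-4, r=5, s=-2) does record it -> reachable, so missed

Answer: missed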